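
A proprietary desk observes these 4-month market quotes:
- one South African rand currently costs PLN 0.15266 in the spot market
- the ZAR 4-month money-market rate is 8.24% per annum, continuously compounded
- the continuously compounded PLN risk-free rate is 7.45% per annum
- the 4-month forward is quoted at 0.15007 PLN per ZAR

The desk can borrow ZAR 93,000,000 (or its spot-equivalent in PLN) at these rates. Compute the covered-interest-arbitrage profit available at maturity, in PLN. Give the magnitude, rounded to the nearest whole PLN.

T = 4/12 years.
Keep in ZAR, deliver into the forward: 93,000,000·1.027847353·0.15007 = PLN 14,345,161.86.
Swap to PLN now, deposit: 93,000,000·0.15266·1.0251442489 = PLN 14,554,362.46.
The quoted forward undervalues ZAR, so borrow ZAR, convert to PLN at spot, deposit the PLN at 7.45%, and buy ZAR forward at 0.15007 to cover the loan.
The gap between the two covered legs is PLN 209,201.

PLN 209,201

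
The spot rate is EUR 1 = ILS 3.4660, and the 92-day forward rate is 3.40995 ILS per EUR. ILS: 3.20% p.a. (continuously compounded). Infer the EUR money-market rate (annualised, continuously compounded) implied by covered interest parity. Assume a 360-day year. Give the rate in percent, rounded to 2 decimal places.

T = 92/360 years.
CIP gives F = S · g_ILS/g_EUR, so g_ILS/g_EUR = 3.40995/3.466 = 0.9838286.
ILS growth factor: e^(0.0320×92/360) = 1.0082113.
That pins the EUR growth at 1.0247835.
r = ln(1.0247835)/(92/360) = 0.095797 → 9.58%.

9.58%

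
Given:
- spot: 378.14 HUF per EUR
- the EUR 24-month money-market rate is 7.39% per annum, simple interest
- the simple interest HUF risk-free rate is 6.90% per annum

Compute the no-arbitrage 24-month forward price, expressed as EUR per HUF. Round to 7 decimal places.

0.0026673

T = 2 years.
HUF growth factor: 1 + 0.0690×2 = 1.138000.
EUR accumulates by 1 + 0.0739×2 = 1.147800.
CIP: F = S · (grow HUF)/(grow EUR) = 378.14 × 1.138000/1.147800 = 374.9114 HUF per EUR.
Invert for EUR per HUF: 1 / 374.9114 = 0.0026673.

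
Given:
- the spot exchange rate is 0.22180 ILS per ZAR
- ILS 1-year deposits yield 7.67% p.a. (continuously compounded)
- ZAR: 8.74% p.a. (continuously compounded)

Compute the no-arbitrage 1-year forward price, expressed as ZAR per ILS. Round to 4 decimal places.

4.5571

T = 1 year.
ILS accumulates by e^(0.0767×1) = 1.0797181.
Growth of 1 ZAR over T: e^(0.0874×1) = 1.0913331.
So F = 0.2218 × 1.0797181 / 1.0913331 = 0.2194394 (ILS/ZAR).
Quoted the other way: 1/0.2194394 = 4.5571 ZAR per ILS.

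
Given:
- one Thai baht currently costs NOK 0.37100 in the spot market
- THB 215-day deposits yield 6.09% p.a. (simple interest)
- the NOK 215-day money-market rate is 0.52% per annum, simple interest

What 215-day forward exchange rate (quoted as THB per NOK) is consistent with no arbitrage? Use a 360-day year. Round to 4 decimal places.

T = 215/360 years.
NOK growth factor: 1 + 0.0052×215/360 = 1.0031056.
THB accumulates by 1 + 0.0609×215/360 = 1.0363708.
CIP: F = S · (grow NOK)/(grow THB) = 0.371 × 1.0031056/1.0363708 = 0.3590917 NOK per THB.
Quoted the other way: 1/0.3590917 = 2.7848 THB per NOK.

2.7848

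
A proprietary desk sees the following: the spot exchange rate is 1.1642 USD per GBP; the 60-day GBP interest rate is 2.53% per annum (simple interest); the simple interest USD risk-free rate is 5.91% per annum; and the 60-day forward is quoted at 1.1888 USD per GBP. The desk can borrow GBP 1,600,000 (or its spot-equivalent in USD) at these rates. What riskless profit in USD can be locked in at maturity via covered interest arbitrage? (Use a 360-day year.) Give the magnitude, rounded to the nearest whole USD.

T = 60/360 years.
Keep in GBP, deliver into the forward: 1,600,000·1.004216667·1.1888 = USD 1,910,100.44.
Swap to USD now, deposit: 1,600,000·1.1642·1.009850 = USD 1,881,067.79.
The quoted forward overvalues GBP, so borrow USD, buy GBP at spot, deposit the GBP at 2.53%, and sell the proceeds forward at 1.1888.
The gap between the two covered legs is USD 29,033.

USD 29,033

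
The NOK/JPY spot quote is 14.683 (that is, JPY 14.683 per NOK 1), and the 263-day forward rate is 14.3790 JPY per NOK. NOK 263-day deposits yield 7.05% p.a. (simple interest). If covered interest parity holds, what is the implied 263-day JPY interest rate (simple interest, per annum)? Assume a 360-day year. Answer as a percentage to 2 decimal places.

4.07%

T = 263/360 years.
F/S = 14.379/14.683 = 0.9792958 = (growth of JPY) / (growth of NOK).
The NOK side grows by 1 + 0.0705×263/360 = 1.0515042.
Hence g_JPY = 1.0297336.
r = (1.0297336 − 1)/(263/360) = 0.040700 → 4.07%.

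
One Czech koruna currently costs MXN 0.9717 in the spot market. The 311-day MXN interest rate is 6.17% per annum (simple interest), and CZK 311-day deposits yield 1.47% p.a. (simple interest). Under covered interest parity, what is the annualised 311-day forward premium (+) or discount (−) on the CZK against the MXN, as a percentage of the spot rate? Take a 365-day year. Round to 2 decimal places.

+4.64%

T = 311/365 years.
F = S · g_MXN/g_CZK = 0.9717 × 1.0525718/1.0125252 = 1.0101319.
Annualised premium = (F − S)/S × (1/T) = (1.0101319 − 0.9717)/0.9717 ÷ (311/365) = 4.64%.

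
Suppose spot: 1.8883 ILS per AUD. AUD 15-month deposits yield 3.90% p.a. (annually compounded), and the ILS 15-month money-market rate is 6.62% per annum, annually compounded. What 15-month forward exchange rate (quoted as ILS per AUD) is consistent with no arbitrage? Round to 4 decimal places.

1.9503

T = 15/12 years.
Growth of 1 ILS over T: (1 + 0.0662)^(15/12) = 1.0834237.
AUD growth factor: (1 + 0.0390)^(15/12) = 1.0489854.
Forward (ILS per AUD) = 1.8883 × 1.0834237 / 1.0489854 = 1.950293.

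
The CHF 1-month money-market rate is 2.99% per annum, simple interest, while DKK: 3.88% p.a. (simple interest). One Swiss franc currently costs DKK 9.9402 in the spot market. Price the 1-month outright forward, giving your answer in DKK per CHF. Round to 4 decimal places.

T = 1/12 years.
DKK accumulates by 1 + 0.0388×1/12 = 1.0032333.
CHF accumulates by 1 + 0.0299×1/12 = 1.0024917.
CIP: F = S · (grow DKK)/(grow CHF) = 9.9402 × 1.0032333/1.0024917 = 9.947553 DKK per CHF.

9.9476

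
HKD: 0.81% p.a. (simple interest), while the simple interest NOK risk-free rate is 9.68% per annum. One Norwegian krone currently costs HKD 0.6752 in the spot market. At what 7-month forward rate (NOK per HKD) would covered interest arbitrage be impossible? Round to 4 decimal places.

1.5573

T = 7/12 years.
HKD accumulates by 1 + 0.0081×7/12 = 1.004725.
Growth of 1 NOK over T: 1 + 0.0968×7/12 = 1.0564667.
CIP: F = S · (grow HKD)/(grow NOK) = 0.6752 × 1.004725/1.0564667 = 0.6421313 HKD per NOK.
Quoted the other way: 1/0.6421313 = 1.5573 NOK per HKD.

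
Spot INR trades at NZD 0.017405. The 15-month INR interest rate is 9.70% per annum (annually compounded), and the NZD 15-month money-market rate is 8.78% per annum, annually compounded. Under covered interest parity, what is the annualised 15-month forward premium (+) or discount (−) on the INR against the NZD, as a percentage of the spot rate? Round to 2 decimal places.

-0.84%

T = 15/12 years.
CIP forward (NZD per INR) = 0.017405 × 1.110929/1.1226859 = 0.017222733.
Annualised premium = (F − S)/S × (1/T) = (0.017222733 − 0.017405)/0.017405 ÷ (15/12) = -0.84%.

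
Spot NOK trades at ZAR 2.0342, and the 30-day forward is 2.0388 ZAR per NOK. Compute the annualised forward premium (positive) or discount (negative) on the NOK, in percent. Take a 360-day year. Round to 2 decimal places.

+2.71%

T = 30/360 years.
(F − S)/S = (2.0388 − 2.0342)/2.0342 = 0.0022613.
Per annum: 0.0022613 / (30/360) = 0.027136 = 2.71%.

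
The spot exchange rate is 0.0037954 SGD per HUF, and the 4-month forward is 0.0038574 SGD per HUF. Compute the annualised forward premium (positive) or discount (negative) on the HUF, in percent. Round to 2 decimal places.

T = 4/12 years.
Period premium: (0.0038574 − 0.0037954)/0.0037954 = 0.0163356.
×(1/T) gives 4.90% p.a.

+4.90%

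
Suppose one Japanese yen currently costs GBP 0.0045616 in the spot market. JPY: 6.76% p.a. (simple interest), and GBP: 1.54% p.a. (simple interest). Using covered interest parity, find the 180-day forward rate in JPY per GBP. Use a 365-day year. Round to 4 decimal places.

T = 180/365 years.
GBP accumulates by 1 + 0.0154×180/365 = 1.007594521.
JPY growth factor: 1 + 0.0676×180/365 = 1.033336986.
Forward (GBP per JPY) = 0.0045616 × 1.007594521 / 1.033336986 = 0.00444796154.
Invert for JPY per GBP: 1 / 0.00444796154 = 224.8221.

224.8221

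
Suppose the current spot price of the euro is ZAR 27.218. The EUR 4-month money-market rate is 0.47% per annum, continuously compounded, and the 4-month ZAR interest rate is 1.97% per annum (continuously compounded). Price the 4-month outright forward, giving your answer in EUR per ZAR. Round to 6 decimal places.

T = 4/12 years.
ZAR growth factor: e^(0.0197×4/12) = 1.0065883.
EUR growth factor: e^(0.0047×4/12) = 1.0015679.
Forward (ZAR per EUR) = 27.218 × 1.0065883 / 1.0015679 = 27.35443.
Invert for EUR per ZAR: 1 / 27.35443 = 0.036557.

0.036557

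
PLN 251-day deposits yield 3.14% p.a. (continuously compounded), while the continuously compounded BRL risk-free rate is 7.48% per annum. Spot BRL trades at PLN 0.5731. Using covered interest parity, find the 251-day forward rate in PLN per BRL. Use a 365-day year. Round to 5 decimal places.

T = 251/365 years.
Growth of 1 PLN over T: e^(0.0314×251/365) = 1.0218277.
BRL accumulates by e^(0.0748×251/365) = 1.0527837.
CIP: F = S · (grow PLN)/(grow BRL) = 0.5731 × 1.0218277/1.0527837 = 0.5562486 PLN per BRL.

0.55625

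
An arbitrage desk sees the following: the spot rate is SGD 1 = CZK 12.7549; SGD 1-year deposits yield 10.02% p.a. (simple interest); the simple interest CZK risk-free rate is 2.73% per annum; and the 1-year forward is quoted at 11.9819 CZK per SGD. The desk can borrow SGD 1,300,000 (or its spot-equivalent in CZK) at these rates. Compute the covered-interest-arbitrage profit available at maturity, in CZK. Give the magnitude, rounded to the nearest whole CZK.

T = 1 year.
Keep in SGD, deliver into the forward: 1,300,000·1.100200·11.9819 = CZK 17,137,232.29.
Swap to CZK now, deposit: 1,300,000·12.7549·1.027300 = CZK 17,034,041.40.
The quoted forward overvalues SGD, so borrow CZK, buy SGD at spot, deposit the SGD at 10.02%, and sell the proceeds forward at 11.9819.
The gap between the two covered legs is CZK 103,191.

CZK 103,191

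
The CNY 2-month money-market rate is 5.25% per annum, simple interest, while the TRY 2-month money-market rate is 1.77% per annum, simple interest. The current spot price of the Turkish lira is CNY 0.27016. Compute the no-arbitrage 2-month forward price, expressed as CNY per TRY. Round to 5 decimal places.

0.27172

T = 2/12 years.
CNY growth factor: 1 + 0.0525×2/12 = 1.008750.
TRY growth factor: 1 + 0.0177×2/12 = 1.002950.
So F = 0.27016 × 1.008750 / 1.002950 = 0.2717223 (CNY/TRY).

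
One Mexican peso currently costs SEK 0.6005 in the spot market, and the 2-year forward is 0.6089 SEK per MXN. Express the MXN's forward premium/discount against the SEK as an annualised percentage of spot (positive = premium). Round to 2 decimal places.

+0.70%

T = 2 years.
MXN trades forward at +1.39883% vs spot over the period.
Per annum: 0.0139883 / 2 = 0.006994 = 0.70%.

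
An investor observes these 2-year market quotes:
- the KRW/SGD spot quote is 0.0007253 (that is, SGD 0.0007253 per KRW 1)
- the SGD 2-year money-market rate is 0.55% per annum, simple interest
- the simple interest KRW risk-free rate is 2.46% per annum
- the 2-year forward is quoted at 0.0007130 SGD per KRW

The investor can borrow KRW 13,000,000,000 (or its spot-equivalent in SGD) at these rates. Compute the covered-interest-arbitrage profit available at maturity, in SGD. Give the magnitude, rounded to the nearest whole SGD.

SGD 192,417

T = 2 years.
Route A — deposit KRW, sell forward: 13,000,000,000 × 1.049200 × 0.0007130 = SGD 9,725,034.80.
Route B — convert at spot, deposit SGD: 13,000,000,000 × 0.0007253 × 1.011000 = SGD 9,532,617.90.
The quoted forward overvalues KRW, so borrow SGD, buy KRW at spot, deposit the KRW at 2.46%, and sell the proceeds forward at 0.0007130.
Profit = 9,725,034.80 − 9,532,617.90 = SGD 192,417.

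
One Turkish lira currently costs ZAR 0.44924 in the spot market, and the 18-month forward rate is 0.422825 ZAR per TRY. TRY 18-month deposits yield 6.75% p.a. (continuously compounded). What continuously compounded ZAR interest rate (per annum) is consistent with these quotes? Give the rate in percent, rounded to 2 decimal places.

T = 18/12 years.
CIP gives F = S · g_ZAR/g_TRY, so g_ZAR/g_TRY = 0.422825/0.44924 = 0.9412007.
The TRY side grows by e^(0.0675×18/12) = 1.1065532.
So the ZAR growth factor = 1.0414886.
Take logs: ln 1.0414886 / (18/12) = 0.027101, so 2.71%.

2.71%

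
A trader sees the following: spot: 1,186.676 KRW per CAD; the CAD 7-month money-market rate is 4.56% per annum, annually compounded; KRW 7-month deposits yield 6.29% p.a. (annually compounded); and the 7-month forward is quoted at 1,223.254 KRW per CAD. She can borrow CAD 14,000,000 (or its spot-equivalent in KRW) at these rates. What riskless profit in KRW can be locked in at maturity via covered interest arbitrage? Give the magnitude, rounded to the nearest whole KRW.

T = 7/12 years.
Keep in CAD, deliver into the forward: 14,000,000·1.026352596081·1223.254 = KRW 17,576,858,859.93.
Swap to KRW now, deposit: 14,000,000·1186.676·1.036224614025 = KRW 17,215,280,321.02.
The quoted forward overvalues CAD, so borrow KRW, buy CAD at spot, deposit the CAD at 4.56%, and sell the proceeds forward at 1,223.254.
The gap between the two covered legs is KRW 361,578,539.

KRW 361,578,539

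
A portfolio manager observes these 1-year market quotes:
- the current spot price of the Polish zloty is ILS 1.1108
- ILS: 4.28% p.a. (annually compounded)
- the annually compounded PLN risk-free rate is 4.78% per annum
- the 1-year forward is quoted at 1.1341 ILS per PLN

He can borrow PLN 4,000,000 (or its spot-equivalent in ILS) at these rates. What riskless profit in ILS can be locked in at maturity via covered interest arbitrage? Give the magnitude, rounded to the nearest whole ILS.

ILS 119,871

T = 1 year.
Keep in PLN, deliver into the forward: 4,000,000·1.047800·1.1341 = ILS 4,753,239.92.
Swap to ILS now, deposit: 4,000,000·1.1108·1.042800 = ILS 4,633,368.96.
The quoted forward overvalues PLN, so borrow ILS, buy PLN at spot, deposit the PLN at 4.78%, and sell the proceeds forward at 1.1341.
The gap between the two covered legs is ILS 119,871.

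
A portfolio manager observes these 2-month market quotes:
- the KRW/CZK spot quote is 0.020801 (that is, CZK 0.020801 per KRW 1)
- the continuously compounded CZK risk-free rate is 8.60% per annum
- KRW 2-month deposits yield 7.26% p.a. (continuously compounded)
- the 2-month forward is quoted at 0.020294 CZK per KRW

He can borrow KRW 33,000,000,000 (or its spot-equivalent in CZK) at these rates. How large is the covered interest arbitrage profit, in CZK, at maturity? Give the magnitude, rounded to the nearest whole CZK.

CZK 18,488,105

T = 2/12 years.
Keep in KRW, deliver into the forward: 33,000,000,000·1.01217350116·0.020294 = CZK 677,854,618.07.
Swap to CZK now, deposit: 33,000,000,000·0.020801·1.0144365481 = CZK 696,342,723.02.
The quoted forward undervalues KRW, so borrow KRW, convert to CZK at spot, deposit the CZK at 8.60%, and buy KRW forward at 0.020294 to cover the loan.
Profit = 696,342,723.02 − 677,854,618.07 = CZK 18,488,105.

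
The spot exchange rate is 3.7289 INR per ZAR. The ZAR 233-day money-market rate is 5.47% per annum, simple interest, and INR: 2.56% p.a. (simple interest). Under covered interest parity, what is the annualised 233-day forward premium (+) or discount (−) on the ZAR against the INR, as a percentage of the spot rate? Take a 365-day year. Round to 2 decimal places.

T = 233/365 years.
CIP forward (INR per ZAR) = 3.7289 × 1.0163419/1.0349181 = 3.6619683.
(F − S)/S ÷ T = (3.6619683 − 3.7289)/3.7289/(233/365) = -0.028118 → -2.81%.

-2.81%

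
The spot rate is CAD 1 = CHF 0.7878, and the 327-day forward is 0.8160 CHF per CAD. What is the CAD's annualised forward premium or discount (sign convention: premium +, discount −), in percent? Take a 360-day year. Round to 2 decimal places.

+3.94%

T = 327/360 years.
Period premium: (0.8160 − 0.7878)/0.7878 = 0.0357959.
Annualise by dividing by T: 0.0357959 / (327/360) = 0.039408 → 3.94%.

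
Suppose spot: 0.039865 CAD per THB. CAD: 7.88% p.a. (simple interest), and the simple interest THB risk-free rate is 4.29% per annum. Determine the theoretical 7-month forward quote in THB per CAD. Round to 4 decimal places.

T = 7/12 years.
Growth of 1 CAD over T: 1 + 0.0788×7/12 = 1.04596667.
Growth of 1 THB over T: 1 + 0.0429×7/12 = 1.025025.
CIP: F = S · (grow CAD)/(grow THB) = 0.039865 × 1.04596667/1.025025 = 0.040679458 CAD per THB.
Invert for THB per CAD: 1 / 0.040679458 = 24.5824.

24.5824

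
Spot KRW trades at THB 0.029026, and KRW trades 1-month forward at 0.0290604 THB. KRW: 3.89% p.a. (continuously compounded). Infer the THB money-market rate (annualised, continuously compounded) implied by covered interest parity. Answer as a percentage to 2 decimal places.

T = 1/12 years.
F/S = 0.0290604/0.029026 = 1.0011851 = (growth of THB) / (growth of KRW).
The KRW side grows by e^(0.0389×1/12) = 1.0032469.
That pins the THB growth at 1.0044358.
Take logs: ln 1.0044358 / (1/12) = 0.053112, so 5.31%.

5.31%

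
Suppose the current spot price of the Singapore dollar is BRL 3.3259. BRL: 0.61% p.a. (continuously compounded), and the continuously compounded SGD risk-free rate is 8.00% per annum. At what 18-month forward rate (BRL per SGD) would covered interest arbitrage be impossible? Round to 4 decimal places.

T = 18/12 years.
Growth of 1 BRL over T: e^(0.0061×18/12) = 1.009192.
SGD accumulates by e^(0.0800×18/12) = 1.1274969.
Forward (BRL per SGD) = 3.3259 × 1.009192 / 1.1274969 = 2.976923.

2.9769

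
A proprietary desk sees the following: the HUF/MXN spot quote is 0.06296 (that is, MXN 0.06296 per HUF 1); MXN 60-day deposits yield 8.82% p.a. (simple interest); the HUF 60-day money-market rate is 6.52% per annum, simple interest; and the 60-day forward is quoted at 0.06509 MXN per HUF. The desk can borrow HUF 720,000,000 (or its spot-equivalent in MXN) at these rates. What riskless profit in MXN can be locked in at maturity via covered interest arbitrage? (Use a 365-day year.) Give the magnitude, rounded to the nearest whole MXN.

T = 60/365 years.
Keep in HUF, deliver into the forward: 720,000,000·1.0107178082·0.06509 = MXN 47,367,087.94.
Swap to MXN now, deposit: 720,000,000·0.06296·1.0144986301 = MXN 45,988,440.30.
The quoted forward overvalues HUF, so borrow MXN, buy HUF at spot, deposit the HUF at 6.52%, and sell the proceeds forward at 0.06509.
The gap between the two covered legs is MXN 1,378,648.

MXN 1,378,648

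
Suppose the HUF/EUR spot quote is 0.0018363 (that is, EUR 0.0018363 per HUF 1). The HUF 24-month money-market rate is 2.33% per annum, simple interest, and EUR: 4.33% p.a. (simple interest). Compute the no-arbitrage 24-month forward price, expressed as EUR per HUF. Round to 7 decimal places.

0.0019065

T = 2 years.
EUR growth factor: 1 + 0.0433×2 = 1.086600.
HUF growth factor: 1 + 0.0233×2 = 1.046600.
So F = 0.0018363 × 1.086600 / 1.046600 = 0.001906482 (EUR/HUF).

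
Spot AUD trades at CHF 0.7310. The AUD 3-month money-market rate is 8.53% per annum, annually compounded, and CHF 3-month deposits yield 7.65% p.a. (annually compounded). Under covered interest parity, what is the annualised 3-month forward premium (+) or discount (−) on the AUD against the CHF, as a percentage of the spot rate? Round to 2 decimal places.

-0.81%

T = 3/12 years.
CIP forward (CHF per AUD) = 0.731 × 1.0185996/1.0206749 = 0.7295137.
(F − S)/S ÷ T = (0.7295137 − 0.731)/0.731/(3/12) = -0.008133 → -0.81%.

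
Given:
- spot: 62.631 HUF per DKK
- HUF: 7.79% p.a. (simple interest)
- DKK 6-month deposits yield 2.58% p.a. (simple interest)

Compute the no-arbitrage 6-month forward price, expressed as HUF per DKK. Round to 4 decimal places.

T = 6/12 years.
Growth of 1 HUF over T: 1 + 0.0779×6/12 = 1.038950.
DKK growth factor: 1 + 0.0258×6/12 = 1.012900.
CIP: F = S · (grow HUF)/(grow DKK) = 62.631 × 1.038950/1.012900 = 64.241759 HUF per DKK.

64.2418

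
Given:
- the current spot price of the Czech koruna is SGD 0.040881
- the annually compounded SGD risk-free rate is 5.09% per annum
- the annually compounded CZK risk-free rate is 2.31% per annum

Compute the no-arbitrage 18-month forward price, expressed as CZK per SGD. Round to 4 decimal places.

23.4971

T = 18/12 years.
SGD growth factor: (1 + 0.0509)^(18/12) = 1.07731347.
CZK accumulates by (1 + 0.0231)^(18/12) = 1.03484934.
So F = 0.040881 × 1.07731347 / 1.03484934 = 0.042558516 (SGD/CZK).
Invert for CZK per SGD: 1 / 0.042558516 = 23.4971.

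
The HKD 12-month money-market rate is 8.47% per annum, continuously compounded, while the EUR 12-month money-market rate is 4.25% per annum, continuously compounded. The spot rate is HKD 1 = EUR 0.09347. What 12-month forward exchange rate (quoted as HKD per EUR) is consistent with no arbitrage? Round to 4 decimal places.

T = 1 year.
EUR accumulates by e^(0.0425×1) = 1.04341606.
HKD accumulates by e^(0.0847×1) = 1.0883905.
Forward (EUR per HKD) = 0.09347 × 1.04341606 / 1.0883905 = 0.089607635.
Quoted the other way: 1/0.089607635 = 11.1598 HKD per EUR.

11.1598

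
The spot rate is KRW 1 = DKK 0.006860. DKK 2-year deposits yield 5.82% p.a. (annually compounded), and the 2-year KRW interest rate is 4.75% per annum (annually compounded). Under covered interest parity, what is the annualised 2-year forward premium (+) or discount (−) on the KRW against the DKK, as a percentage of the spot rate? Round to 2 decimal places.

T = 2 years.
F = S · g_DKK/g_KRW = 0.00686 × 1.1197872/1.0972563 = 0.007000862.
Annualised premium = (F − S)/S × (1/T) = (0.007000862 − 0.00686)/0.00686 ÷ 2 = 1.03%.

+1.03%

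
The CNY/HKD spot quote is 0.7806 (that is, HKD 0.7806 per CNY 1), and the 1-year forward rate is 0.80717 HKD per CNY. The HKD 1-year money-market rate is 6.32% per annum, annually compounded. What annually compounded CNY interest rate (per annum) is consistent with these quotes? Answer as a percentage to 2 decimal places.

T = 1 year.
CIP gives F = S · g_HKD/g_CNY, so g_HKD/g_CNY = 0.80717/0.7806 = 1.0340379.
The HKD side grows by (1 + 0.0632)^1 = 1.063200.
So the CNY growth factor = 1.0282022.
Annualise: 1.0282022^(1/1) − 1 = 0.028202 = 2.82%.

2.82%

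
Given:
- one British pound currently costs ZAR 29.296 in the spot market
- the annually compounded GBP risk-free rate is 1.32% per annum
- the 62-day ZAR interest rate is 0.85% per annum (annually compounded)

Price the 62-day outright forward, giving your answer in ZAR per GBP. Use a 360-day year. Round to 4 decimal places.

T = 62/360 years.
Growth of 1 ZAR over T: (1 + 0.0085)^(62/360) = 1.00145877.
GBP accumulates by (1 + 0.0132)^(62/360) = 1.00226101.
So F = 29.296 × 1.00145877 / 1.00226101 = 29.272551 (ZAR/GBP).

29.2726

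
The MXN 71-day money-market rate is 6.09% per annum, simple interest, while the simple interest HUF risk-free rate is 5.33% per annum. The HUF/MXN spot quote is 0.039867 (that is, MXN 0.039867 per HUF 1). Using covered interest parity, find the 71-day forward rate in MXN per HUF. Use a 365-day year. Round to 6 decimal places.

0.039925

T = 71/365 years.
MXN accumulates by 1 + 0.0609×71/365 = 1.0118463.
Growth of 1 HUF over T: 1 + 0.0533×71/365 = 1.0103679.
So F = 0.039867 × 1.0118463 / 1.0103679 = 0.03992533 (MXN/HUF).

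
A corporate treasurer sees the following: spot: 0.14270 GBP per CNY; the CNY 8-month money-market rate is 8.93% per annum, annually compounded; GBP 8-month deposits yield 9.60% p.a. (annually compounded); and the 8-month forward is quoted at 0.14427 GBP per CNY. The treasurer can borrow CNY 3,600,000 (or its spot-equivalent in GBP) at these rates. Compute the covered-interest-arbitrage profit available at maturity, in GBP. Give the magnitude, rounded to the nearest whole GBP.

GBP 3,756

T = 8/12 years.
Invest the CNY and cover forward: 3,600,000 × 1.05868072 × 0.14427 = GBP 549,849.12.
Convert at spot and invest in GBP: 3,600,000 × 0.14270 × 1.06301739 = GBP 546,093.29.
The quoted forward overvalues CNY, so borrow GBP, buy CNY at spot, deposit the CNY at 8.93%, and sell the proceeds forward at 0.14427.
Arbitrage profit = |549,849.12 − 546,093.29| = GBP 3,756.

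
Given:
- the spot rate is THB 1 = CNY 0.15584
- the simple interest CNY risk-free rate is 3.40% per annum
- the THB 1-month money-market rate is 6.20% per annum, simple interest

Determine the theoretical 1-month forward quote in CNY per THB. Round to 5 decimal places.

T = 1/12 years.
CNY growth factor: 1 + 0.0340×1/12 = 1.0028333.
Growth of 1 THB over T: 1 + 0.0620×1/12 = 1.0051667.
Forward (CNY per THB) = 0.15584 × 1.0028333 / 1.0051667 = 0.1554782.

0.15548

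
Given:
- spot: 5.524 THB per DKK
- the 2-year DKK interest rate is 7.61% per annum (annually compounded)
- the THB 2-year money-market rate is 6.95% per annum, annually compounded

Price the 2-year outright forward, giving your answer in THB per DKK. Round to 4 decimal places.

5.4564

T = 2 years.
THB growth factor: (1 + 0.0695)^2 = 1.1438303.
Growth of 1 DKK over T: (1 + 0.0761)^2 = 1.1579912.
So F = 5.524 × 1.1438303 / 1.1579912 = 5.456448 (THB/DKK).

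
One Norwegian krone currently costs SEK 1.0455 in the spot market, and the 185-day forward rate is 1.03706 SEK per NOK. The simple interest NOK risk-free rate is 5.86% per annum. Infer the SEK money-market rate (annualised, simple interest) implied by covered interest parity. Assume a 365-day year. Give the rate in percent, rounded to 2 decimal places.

T = 185/365 years.
F/S = 1.03706/1.0455 = 0.9919273 = (growth of SEK) / (growth of NOK).
NOK growth factor: 1 + 0.0586×185/365 = 1.0297014.
Hence g_SEK = 1.0213889.
(1.0213889 − 1)/T = 0.042200, i.e. 4.22%.

4.22%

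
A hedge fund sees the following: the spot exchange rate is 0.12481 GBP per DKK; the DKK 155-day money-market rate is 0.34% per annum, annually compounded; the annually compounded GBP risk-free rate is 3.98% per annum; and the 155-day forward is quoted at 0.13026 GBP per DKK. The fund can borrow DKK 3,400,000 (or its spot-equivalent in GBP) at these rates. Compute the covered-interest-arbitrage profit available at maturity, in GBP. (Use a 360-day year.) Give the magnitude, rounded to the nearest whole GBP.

T = 155/360 years.
Keep in DKK, deliver into the forward: 3,400,000·1.00146247·0.13026 = GBP 443,531.70.
Swap to GBP now, deposit: 3,400,000·0.12481·1.01694587 = GBP 431,545.05.
The quoted forward overvalues DKK, so borrow GBP, buy DKK at spot, deposit the DKK at 0.34%, and sell the proceeds forward at 0.13026.
The gap between the two covered legs is GBP 11,987.

GBP 11,987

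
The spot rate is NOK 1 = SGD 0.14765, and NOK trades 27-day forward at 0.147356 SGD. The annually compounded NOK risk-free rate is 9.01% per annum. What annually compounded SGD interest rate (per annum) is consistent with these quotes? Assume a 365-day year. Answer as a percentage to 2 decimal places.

6.11%

T = 27/365 years.
By CIP, F/S equals the SGD-to-NOK growth ratio: 0.147356/0.14765 = 0.9980088.
The NOK side grows by (1 + 0.0901)^(27/365) = 1.006402.
So the SGD growth factor = 1.0043981.
r = 1.0043981^(365/27) − 1 = 0.061121 → 6.11%.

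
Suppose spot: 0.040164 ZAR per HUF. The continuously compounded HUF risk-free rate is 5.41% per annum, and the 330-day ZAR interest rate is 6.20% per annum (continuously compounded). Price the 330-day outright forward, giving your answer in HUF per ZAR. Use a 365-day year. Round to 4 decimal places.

24.7207

T = 330/365 years.
ZAR growth factor: e^(0.0620×330/365) = 1.05765564.
Growth of 1 HUF over T: e^(0.0541×330/365) = 1.05012828.
So F = 0.040164 × 1.05765564 / 1.05012828 = 0.040451897 (ZAR/HUF).
Invert for HUF per ZAR: 1 / 0.040451897 = 24.7207.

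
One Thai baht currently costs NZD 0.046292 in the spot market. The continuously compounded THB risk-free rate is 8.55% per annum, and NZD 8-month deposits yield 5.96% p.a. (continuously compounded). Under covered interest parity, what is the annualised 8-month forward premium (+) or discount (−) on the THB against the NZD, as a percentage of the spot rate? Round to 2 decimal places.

-2.57%

T = 8/12 years.
No-arbitrage forward: 0.046292 × 1.0405333 / 1.0586558 = 0.045499555 NZD/THB.
(F − S)/S ÷ T = (0.045499555 − 0.046292)/0.046292/(8/12) = -0.025678 → -2.57%.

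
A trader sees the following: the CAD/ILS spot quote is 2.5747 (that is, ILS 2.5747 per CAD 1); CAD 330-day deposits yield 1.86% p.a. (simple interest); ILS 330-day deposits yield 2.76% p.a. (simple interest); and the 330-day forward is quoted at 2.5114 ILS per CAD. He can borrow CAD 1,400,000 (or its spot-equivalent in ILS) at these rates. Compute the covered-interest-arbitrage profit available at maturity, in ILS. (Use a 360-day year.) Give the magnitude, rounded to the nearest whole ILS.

T = 330/360 years.
Invest the CAD and cover forward: 1,400,000 × 1.017050 × 2.5114 = ILS 3,575,907.12.
Convert at spot and invest in ILS: 1,400,000 × 2.5747 × 1.025300 = ILS 3,695,775.87.
The quoted forward undervalues CAD, so borrow CAD, convert to ILS at spot, deposit the ILS at 2.76%, and buy CAD forward at 2.5114 to cover the loan.
The gap between the two covered legs is ILS 119,869.

ILS 119,869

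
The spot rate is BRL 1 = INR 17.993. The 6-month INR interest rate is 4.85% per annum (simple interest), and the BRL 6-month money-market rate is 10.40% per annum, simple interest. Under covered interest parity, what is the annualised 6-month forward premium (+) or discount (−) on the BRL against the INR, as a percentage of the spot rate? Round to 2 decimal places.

-5.28%

T = 6/12 years.
No-arbitrage forward: 17.993 × 1.024250 / 1.052000 = 17.518375 INR/BRL.
(F − S)/S ÷ T = (17.518375 − 17.993)/17.993/(6/12) = -0.052757 → -5.28%.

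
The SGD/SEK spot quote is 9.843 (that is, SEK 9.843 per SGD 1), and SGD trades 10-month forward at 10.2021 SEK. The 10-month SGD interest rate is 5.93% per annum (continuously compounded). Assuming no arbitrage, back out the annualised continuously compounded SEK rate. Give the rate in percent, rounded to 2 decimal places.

T = 10/12 years.
CIP gives F = S · g_SEK/g_SGD, so g_SEK/g_SGD = 10.2021/9.843 = 1.0364828.
SGD growth factor: e^(0.0593×10/12) = 1.050658.
That pins the SEK growth at 1.0889889.
r = ln(1.0889889)/(10/12) = 0.102300 → 10.23%.

10.23%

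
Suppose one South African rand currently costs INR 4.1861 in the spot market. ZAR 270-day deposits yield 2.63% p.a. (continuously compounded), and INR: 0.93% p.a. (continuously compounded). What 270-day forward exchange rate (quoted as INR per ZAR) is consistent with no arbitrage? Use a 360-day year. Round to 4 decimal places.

4.1331

T = 270/360 years.
INR accumulates by e^(0.0093×270/360) = 1.0069994.
ZAR accumulates by e^(0.0263×270/360) = 1.0199208.
So F = 4.1861 × 1.0069994 / 1.0199208 = 4.133066 (INR/ZAR).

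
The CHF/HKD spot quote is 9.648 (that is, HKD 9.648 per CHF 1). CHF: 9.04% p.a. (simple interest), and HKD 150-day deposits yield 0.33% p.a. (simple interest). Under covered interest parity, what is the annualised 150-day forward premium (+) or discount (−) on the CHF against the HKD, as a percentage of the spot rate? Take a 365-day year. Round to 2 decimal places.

T = 150/365 years.
CIP forward (HKD per CHF) = 9.648 × 1.0013562/1.0371507 = 9.315025.
Annualised premium = (F − S)/S × (1/T) = (9.315025 − 9.648)/9.648 ÷ (150/365) = -8.40%.

-8.40%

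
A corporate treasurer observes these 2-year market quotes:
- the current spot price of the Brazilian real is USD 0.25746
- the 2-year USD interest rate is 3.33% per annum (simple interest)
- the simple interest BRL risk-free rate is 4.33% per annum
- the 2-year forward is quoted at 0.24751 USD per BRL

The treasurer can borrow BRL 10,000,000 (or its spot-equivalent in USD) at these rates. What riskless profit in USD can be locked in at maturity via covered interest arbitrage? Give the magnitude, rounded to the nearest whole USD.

T = 2 years.
Route A — deposit BRL, sell forward: 10,000,000 × 1.086600 × 0.24751 = USD 2,689,443.66.
Route B — convert at spot, deposit USD: 10,000,000 × 0.25746 × 1.066600 = USD 2,746,068.36.
The quoted forward undervalues BRL, so borrow BRL, convert to USD at spot, deposit the USD at 3.33%, and buy BRL forward at 0.24751 to cover the loan.
The gap between the two covered legs is USD 56,625.

USD 56,625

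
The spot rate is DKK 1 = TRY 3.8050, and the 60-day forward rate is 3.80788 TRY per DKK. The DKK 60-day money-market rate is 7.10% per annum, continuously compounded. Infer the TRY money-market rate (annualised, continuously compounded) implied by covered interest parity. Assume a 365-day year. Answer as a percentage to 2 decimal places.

7.56%

T = 60/365 years.
F/S = 3.80788/3.805 = 1.0007569 = (growth of TRY) / (growth of DKK).
DKK growth factor: e^(0.0710×60/365) = 1.0117396.
Hence g_TRY = 1.0125054.
r = ln(1.0125054)/(60/365) = 0.075603 → 7.56%.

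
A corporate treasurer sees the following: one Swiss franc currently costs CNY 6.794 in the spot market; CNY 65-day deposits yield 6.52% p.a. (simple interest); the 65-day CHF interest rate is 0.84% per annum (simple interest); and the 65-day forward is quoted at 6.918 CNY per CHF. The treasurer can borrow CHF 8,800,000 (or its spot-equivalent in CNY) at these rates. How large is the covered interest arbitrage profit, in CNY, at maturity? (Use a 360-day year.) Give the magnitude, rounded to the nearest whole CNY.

CNY 479,704

T = 65/360 years.
Route A — deposit CHF, sell forward: 8,800,000 × 1.0015166667 × 6.918 = CNY 60,970,732.24.
Route B — convert at spot, deposit CNY: 8,800,000 × 6.794 × 1.0117722222 = CNY 60,491,028.20.
The quoted forward overvalues CHF, so borrow CNY, buy CHF at spot, deposit the CHF at 0.84%, and sell the proceeds forward at 6.918.
Profit = 60,970,732.24 − 60,491,028.20 = CNY 479,704.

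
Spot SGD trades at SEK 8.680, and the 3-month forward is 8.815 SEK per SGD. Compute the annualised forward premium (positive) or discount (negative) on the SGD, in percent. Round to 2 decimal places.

T = 3/12 years.
Period premium: (8.815 − 8.68)/8.68 = 0.0155530.
Annualise by dividing by T: 0.0155530 / (3/12) = 0.062212 → 6.22%.

+6.22%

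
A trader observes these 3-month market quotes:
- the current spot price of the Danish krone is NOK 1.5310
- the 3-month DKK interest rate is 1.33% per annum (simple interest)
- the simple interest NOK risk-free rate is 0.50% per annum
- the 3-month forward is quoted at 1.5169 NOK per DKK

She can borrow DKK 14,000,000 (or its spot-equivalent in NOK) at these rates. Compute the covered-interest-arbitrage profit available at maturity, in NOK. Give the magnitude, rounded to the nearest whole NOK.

NOK 153,581

T = 3/12 years.
Keep in DKK, deliver into the forward: 14,000,000·1.003325·1.5169 = NOK 21,307,211.70.
Swap to NOK now, deposit: 14,000,000·1.5310·1.001250 = NOK 21,460,792.50.
The quoted forward undervalues DKK, so borrow DKK, convert to NOK at spot, deposit the NOK at 0.50%, and buy DKK forward at 1.5169 to cover the loan.
The gap between the two covered legs is NOK 153,581.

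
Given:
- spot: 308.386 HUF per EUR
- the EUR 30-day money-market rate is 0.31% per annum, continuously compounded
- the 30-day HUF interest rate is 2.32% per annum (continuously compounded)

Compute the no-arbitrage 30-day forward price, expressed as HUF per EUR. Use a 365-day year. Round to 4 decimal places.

T = 30/365 years.
HUF accumulates by e^(0.0232×30/365) = 1.001908669.
EUR growth factor: e^(0.0031×30/365) = 1.000254827.
So F = 308.386 × 1.001908669 / 1.000254827 = 308.895892 (HUF/EUR).

308.8959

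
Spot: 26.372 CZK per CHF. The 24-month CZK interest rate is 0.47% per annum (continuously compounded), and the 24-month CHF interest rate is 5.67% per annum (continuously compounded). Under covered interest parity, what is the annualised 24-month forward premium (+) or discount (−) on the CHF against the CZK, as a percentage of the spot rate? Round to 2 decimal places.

-4.94%

T = 2 years.
No-arbitrage forward: 26.372 × 1.0094443 / 1.1200799 = 23.767113 CZK/CHF.
Annualised premium = (F − S)/S × (1/T) = (23.767113 − 26.372)/26.372 ÷ 2 = -4.94%.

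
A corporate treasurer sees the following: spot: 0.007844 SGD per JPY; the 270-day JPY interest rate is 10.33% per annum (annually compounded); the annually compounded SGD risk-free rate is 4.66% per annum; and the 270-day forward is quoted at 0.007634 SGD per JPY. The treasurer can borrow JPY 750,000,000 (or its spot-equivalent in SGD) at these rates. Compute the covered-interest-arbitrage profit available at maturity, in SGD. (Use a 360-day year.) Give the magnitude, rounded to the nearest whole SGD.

SGD 76,153

T = 270/360 years.
Invest the JPY and cover forward: 750,000,000 × 1.076515317 × 0.007634 = SGD 6,163,588.45.
Convert at spot and invest in SGD: 750,000,000 × 0.007844 × 1.034750269 = SGD 6,087,435.83.
The quoted forward overvalues JPY, so borrow SGD, buy JPY at spot, deposit the JPY at 10.33%, and sell the proceeds forward at 0.007634.
Arbitrage profit = |6,163,588.45 − 6,087,435.83| = SGD 76,153.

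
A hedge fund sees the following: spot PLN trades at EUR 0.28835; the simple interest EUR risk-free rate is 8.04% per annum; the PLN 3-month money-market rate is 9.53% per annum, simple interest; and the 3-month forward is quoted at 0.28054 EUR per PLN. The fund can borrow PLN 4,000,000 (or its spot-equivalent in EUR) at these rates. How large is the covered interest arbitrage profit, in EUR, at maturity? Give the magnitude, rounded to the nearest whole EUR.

EUR 27,688

T = 3/12 years.
Invest the PLN and cover forward: 4,000,000 × 1.023825 × 0.28054 = EUR 1,148,895.46.
Convert at spot and invest in EUR: 4,000,000 × 0.28835 × 1.020100 = EUR 1,176,583.34.
The quoted forward undervalues PLN, so borrow PLN, convert to EUR at spot, deposit the EUR at 8.04%, and buy PLN forward at 0.28054 to cover the loan.
Arbitrage profit = |1,148,895.46 − 1,176,583.34| = EUR 27,688.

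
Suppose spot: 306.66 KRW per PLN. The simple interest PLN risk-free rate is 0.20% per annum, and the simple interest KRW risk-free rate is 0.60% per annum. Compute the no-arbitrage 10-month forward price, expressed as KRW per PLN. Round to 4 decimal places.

307.6805

T = 10/12 years.
KRW accumulates by 1 + 0.0060×10/12 = 1.005000.
PLN growth factor: 1 + 0.0020×10/12 = 1.001666667.
Forward (KRW per PLN) = 306.66 × 1.005000 / 1.001666667 = 307.680499.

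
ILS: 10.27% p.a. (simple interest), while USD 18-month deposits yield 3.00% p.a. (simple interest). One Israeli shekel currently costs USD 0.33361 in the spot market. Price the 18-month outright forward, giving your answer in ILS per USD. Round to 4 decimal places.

T = 18/12 years.
Growth of 1 USD over T: 1 + 0.0300×18/12 = 1.045000.
ILS growth factor: 1 + 0.1027×18/12 = 1.154050.
So F = 0.33361 × 1.045000 / 1.154050 = 0.3020861 (USD/ILS).
Quoted the other way: 1/0.3020861 = 3.3103 ILS per USD.

3.3103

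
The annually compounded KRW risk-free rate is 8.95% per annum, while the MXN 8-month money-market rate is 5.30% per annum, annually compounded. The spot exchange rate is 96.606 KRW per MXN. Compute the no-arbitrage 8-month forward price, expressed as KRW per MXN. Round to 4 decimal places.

98.8257

T = 8/12 years.
KRW growth factor: (1 + 0.0895)^(8/12) = 1.0588103.
MXN growth factor: (1 + 0.0530)^(8/12) = 1.03502835.
Forward (KRW per MXN) = 96.606 × 1.0588103 / 1.03502835 = 98.825726.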